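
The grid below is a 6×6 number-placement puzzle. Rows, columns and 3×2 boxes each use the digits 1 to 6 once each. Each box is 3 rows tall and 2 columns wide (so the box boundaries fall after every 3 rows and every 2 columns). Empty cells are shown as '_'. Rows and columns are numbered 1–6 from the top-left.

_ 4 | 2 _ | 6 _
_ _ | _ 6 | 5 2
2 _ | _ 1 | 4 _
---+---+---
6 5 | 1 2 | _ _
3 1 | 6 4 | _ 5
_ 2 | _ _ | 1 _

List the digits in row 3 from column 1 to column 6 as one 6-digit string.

265143

row 2, column 1 = 1 (sole candidate).
row 2, column 2 = 3 (sole candidate).
row 2, column 3 = 4 (sole candidate).
row 3, column 2 = 6: row 3 has {1,2,4}; col 2 has {1,2,3,4,5}; box has {1,2,3,4} → only 6 remains.
row 3, column 6 = 3: row 3 has {1,2,4,6}; col 6 has {2,5}; box has {2,4,5,6} → only 3 remains.
row 4, column 5 = 3 (sole candidate).
row 4, column 6 = 4 (sole candidate).
row 5, column 5 = 2 (sole candidate).
row 6, column 1 = 4 (sole candidate).
row 6, column 6 = 6 (sole candidate).
row 1, column 1 = 5 (sole candidate).
row 1, column 4 = 3 (sole candidate).
row 1, column 6 = 1 (sole candidate).
row 3, column 3 = 5: row 3 has {1,2,3,4,6}; col 3 has {1,2,4,6}; box has {1,2,3,4,6} → only 5 remains.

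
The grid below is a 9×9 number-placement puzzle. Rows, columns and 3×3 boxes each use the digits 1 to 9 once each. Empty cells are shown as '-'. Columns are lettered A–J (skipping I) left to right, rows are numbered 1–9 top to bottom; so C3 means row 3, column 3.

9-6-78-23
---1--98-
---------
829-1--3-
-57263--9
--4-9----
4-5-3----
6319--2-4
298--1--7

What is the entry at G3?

6

A5 = 1: row 5 has {2,3,5,6,7,9}; col 1 has {2,4,6,8,9}; box has {2,4,5,7,8,9} → only 1 remains.
H5 = 4: row 5 has {1,2,3,5,6,7,9}; col 8 has {2,3,8}; box has {3,9} → only 4 remains.
A6 = 3: row 6 has {4,9}; col 1 has {1,2,4,6,8,9}; box has {1,2,4,5,7,8,9} → only 3 remains.
B6 = 6: row 6 has {3,4,9}; col 2 has {2,3,5,9}; box has {1,2,3,4,5,7,8,9} → only 6 remains.
B7 = 7: row 7 has {3,4,5}; col 2 has {2,3,5,6,9}; box has {1,2,3,4,5,6,8,9} → only 7 remains.
H8 = 5: row 8 has {1,2,3,4,6,9}; col 8 has {2,3,4,8}; box has {2,4,7} → only 5 remains.
H9 = 6: row 9 has {1,2,7,8,9}; col 8 has {2,3,4,5,8}; box has {2,4,5,7} → only 6 remains.
B2 = 4: row 2 has {1,8,9}; col 2 has {2,3,5,6,7,9}; box has {6,9} → only 4 remains.
G5 = 8: row 5 has {1,2,3,4,5,6,7,9}; col 7 has {2,9}; box has {3,4,9} → only 8 remains.
G7 = 1: row 7 has {3,4,5,7}; col 7 has {2,8,9}; box has {2,4,5,6,7} → only 1 remains.
H7 = 9: row 7 has {1,3,4,5,7}; col 8 has {2,3,4,5,6,8}; box has {1,2,4,5,6,7} → only 9 remains.
J7 = 8: row 7 has {1,3,4,5,7,9}; col 9 has {3,4,7,9}; box has {1,2,4,5,6,7,9} → only 8 remains.
E8 = 8: row 8 has {1,2,3,4,5,6,9}; col 5 has {1,3,6,7,9}; box has {1,3,9} → only 8 remains.
F8 = 7: row 8 has {1,2,3,4,5,6,8,9}; col 6 has {1,3,8}; box has {1,3,8,9} → only 7 remains.
G9 = 3: row 9 has {1,2,6,7,8,9}; col 7 has {1,2,8,9}; box has {1,2,4,5,6,7,8,9} → only 3 remains.
B1 = 1: row 1 has {2,3,6,7,8,9}; col 2 has {2,3,4,5,6,7,9}; box has {4,6,9} → only 1 remains.
B3 = 8: row 3 has {}; col 2 has {1,2,3,4,5,6,7,9}; box has {1,4,6,9} → only 8 remains.
F6 = 5: row 6 has {3,4,6,9}; col 6 has {1,3,7,8}; box has {1,2,3,6,9} → only 5 remains.
G6 = 7: row 6 has {3,4,5,6,9}; col 7 has {1,2,3,8,9}; box has {3,4,8,9} → only 7 remains.
H6 = 1: row 6 has {3,4,5,6,7,9}; col 8 has {2,3,4,5,6,8,9}; box has {3,4,7,8,9} → only 1 remains.
J6 = 2: row 6 has {1,3,4,5,6,7,9}; col 9 has {3,4,7,8,9}; box has {1,3,4,7,8,9} → only 2 remains.
D7 = 6: row 7 has {1,3,4,5,7,8,9}; col 4 has {1,2,9}; box has {1,3,7,8,9} → only 6 remains.
F7 = 2: row 7 has {1,3,4,5,6,7,8,9}; col 6 has {1,3,5,7,8}; box has {1,3,6,7,8,9} → only 2 remains.
F2 = 6: row 2 has {1,4,8,9}; col 6 has {1,2,3,5,7,8}; box has {1,7,8} → only 6 remains.
J2 = 5: row 2 has {1,4,6,8,9}; col 9 has {2,3,4,7,8,9}; box has {2,3,8,9} → only 5 remains.
H3 = 7: row 3 has {8}; col 8 has {1,2,3,4,5,6,8,9}; box has {2,3,5,8,9} → only 7 remains.
F4 = 4: row 4 has {1,2,3,8,9}; col 6 has {1,2,3,5,6,7,8}; box has {1,2,3,5,6,9} → only 4 remains.
J4 = 6: row 4 has {1,2,3,4,8,9}; col 9 has {2,3,4,5,7,8,9}; box has {1,2,3,4,7,8,9} → only 6 remains.
D6 = 8: row 6 has {1,2,3,4,5,6,7,9}; col 4 has {1,2,6,9}; box has {1,2,3,4,5,6,9} → only 8 remains.
G1 = 4: row 1 has {1,2,3,6,7,8,9}; col 7 has {1,2,3,7,8,9}; box has {2,3,5,7,8,9} → only 4 remains.
A2 = 7: row 2 has {1,4,5,6,8,9}; col 1 has {1,2,3,4,6,8,9}; box has {1,4,6,8,9} → only 7 remains.
E2 = 2: row 2 has {1,4,5,6,7,8,9}; col 5 has {1,3,6,7,8,9}; box has {1,6,7,8} → only 2 remains.
A3 = 5: row 3 has {7,8}; col 1 has {1,2,3,4,6,7,8,9}; box has {1,4,6,7,8,9} → only 5 remains.
E3 = 4: row 3 has {5,7,8}; col 5 has {1,2,3,6,7,8,9}; box has {1,2,6,7,8} → only 4 remains.
F3 = 9: row 3 has {4,5,7,8}; col 6 has {1,2,3,4,5,6,7,8}; box has {1,2,4,6,7,8} → only 9 remains.
G3 = 6: row 3 has {4,5,7,8,9}; col 7 has {1,2,3,4,7,8,9}; box has {2,3,4,5,7,8,9} → only 6 remains.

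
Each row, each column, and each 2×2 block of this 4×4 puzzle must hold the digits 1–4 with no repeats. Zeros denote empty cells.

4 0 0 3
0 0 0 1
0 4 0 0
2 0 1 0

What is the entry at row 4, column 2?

3

row 1, column 3 = 2 (sole candidate).
row 2, column 1 = 3 (sole candidate).
row 2, column 2 = 2 (sole candidate).
row 2, column 3 = 4 (sole candidate).
row 3, column 1 = 1 (sole candidate).
row 3, column 3 = 3 (sole candidate).
row 3, column 4 = 2 (sole candidate).
row 4, column 2 = 3: row 4 has {1,2}; col 2 has {2,4}; box has {1,2,4} → only 3 remains.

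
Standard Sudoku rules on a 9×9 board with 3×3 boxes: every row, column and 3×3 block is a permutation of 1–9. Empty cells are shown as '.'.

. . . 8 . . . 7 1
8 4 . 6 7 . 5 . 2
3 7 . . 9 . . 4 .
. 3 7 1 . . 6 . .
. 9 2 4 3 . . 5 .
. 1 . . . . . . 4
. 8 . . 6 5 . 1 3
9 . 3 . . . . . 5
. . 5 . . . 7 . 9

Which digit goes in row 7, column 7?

row 3, column 7 = 8 (sole candidate).
row 3, column 9 = 6 (sole candidate).
row 4, column 9 = 8 (sole candidate).
row 5, column 1 = 6 (sole candidate).
row 5, column 7 = 1 (sole candidate).
row 5, column 9 = 7 (sole candidate).
row 6, column 1 = 5 (sole candidate).
row 6, column 3 = 8 (sole candidate).
row 6, column 5 = 2 (sole candidate).
row 7, column 3 = 4 (sole candidate).
row 7, column 7 = 2: row 7 has {1,3,4,5,6,8}; col 7 has {1,5,6,7,8}; box has {1,3,5,7,9} → only 2 remains.

2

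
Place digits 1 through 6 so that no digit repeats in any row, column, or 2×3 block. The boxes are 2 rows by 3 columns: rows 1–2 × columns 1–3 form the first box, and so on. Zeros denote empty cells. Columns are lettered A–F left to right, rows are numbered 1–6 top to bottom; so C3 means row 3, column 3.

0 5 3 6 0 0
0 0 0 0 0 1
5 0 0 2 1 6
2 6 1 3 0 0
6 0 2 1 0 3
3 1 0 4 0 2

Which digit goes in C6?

5

F1 = 4 (sole candidate).
A2 = 4 (sole candidate).
B2 = 2 (sole candidate).
C2 = 6 (sole candidate).
D2 = 5 (sole candidate).
E2 = 3 (sole candidate).
C3 = 4 (sole candidate).
F4 = 5 (sole candidate).
B5 = 4 (sole candidate).
E5 = 5 (sole candidate).
C6 = 5: row 6 has {1,2,3,4}; col 3 has {1,2,3,4,6}; box has {1,2,3,4,6} → only 5 remains.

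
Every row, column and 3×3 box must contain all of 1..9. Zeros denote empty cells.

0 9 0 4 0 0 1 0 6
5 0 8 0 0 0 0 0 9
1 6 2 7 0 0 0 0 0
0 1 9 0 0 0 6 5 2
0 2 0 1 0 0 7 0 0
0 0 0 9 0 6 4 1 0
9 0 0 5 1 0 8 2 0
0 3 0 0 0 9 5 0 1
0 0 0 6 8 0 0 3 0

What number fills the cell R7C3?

6

R3C7 = 3: row 3 has {1,2,6,7}; col 7 has {1,4,5,6,7,8}; box has {1,6,9} → only 3 remains.
R8C4 = 2: row 8 has {1,3,5,9}; col 4 has {1,4,5,6,7,9}; box has {1,5,6,8,9} → only 2 remains.
R9C7 = 9: row 9 has {3,6,8}; col 7 has {1,3,4,5,6,7,8}; box has {1,2,3,5,8} → only 9 remains.
R2C4 = 3: row 2 has {5,8,9}; col 4 has {1,2,4,5,6,7,9}; box has {4,7} → only 3 remains.
R2C7 = 2: row 2 has {3,5,8,9}; col 7 has {1,3,4,5,6,7,8,9}; box has {1,3,6,9} → only 2 remains.
R4C4 = 8: row 4 has {1,2,5,6,9}; col 4 has {1,2,3,4,5,6,7,9}; box has {1,6,9} → only 8 remains.
R2C5 = 6: row 2 has {2,3,5,8,9}; col 5 has {1,8}; box has {3,4,7} → only 6 remains.
R2C6 = 1: row 2 has {2,3,5,6,8,9}; col 6 has {6,9}; box has {3,4,6,7} → only 1 remains.
R3C5 = 9: in row 3, 9 can only go here (every other open cell in that row sees a 9).
R5C8 = 9: in row 5, 9 can only go here (every other open cell in that row sees a 9).
R6C5 = 2: in row 6, 2 can only go here (every other open cell in that row sees a 2).
R1C5 = 5: row 1 has {1,4,6,9}; col 5 has {1,2,6,8,9}; box has {1,3,4,6,7,9} → only 5 remains.
R3C6 = 8: row 3 has {1,2,3,6,7,9}; col 6 has {1,6,9}; box has {1,3,4,5,6,7,9} → only 8 remains.
R3C8 = 4: row 3 has {1,2,3,6,7,8,9}; col 8 has {1,2,3,5,9}; box has {1,2,3,6,9} → only 4 remains.
R3C9 = 5: row 3 has {1,2,3,4,6,7,8,9}; col 9 has {1,2,6,9}; box has {1,2,3,4,6,9} → only 5 remains.
R1C6 = 2: row 1 has {1,4,5,6,9}; col 6 has {1,6,8,9}; box has {1,3,4,5,6,7,8,9} → only 2 remains.
R2C8 = 7: row 2 has {1,2,3,5,6,8,9}; col 8 has {1,2,3,4,5,9}; box has {1,2,3,4,5,6,9} → only 7 remains.
R8C8 = 6: row 8 has {1,2,3,5,9}; col 8 has {1,2,3,4,5,7,9}; box has {1,2,3,5,8,9} → only 6 remains.
R1C8 = 8: row 1 has {1,2,4,5,6,9}; col 8 has {1,2,3,4,5,6,7,9}; box has {1,2,3,4,5,6,7,9} → only 8 remains.
R2C2 = 4: row 2 has {1,2,3,5,6,7,8,9}; col 2 has {1,2,3,6,9}; box has {1,2,5,6,8,9} → only 4 remains.
R7C2 = 7: row 7 has {1,2,5,8,9}; col 2 has {1,2,3,4,6,9}; box has {3,9} → only 7 remains.
R7C9 = 4: row 7 has {1,2,5,7,8,9}; col 9 has {1,2,5,6,9}; box has {1,2,3,5,6,8,9} → only 4 remains.
R8C3 = 4: row 8 has {1,2,3,5,6,9}; col 3 has {2,8,9}; box has {3,7,9} → only 4 remains.
R8C5 = 7: row 8 has {1,2,3,4,5,6,9}; col 5 has {1,2,5,6,8,9}; box has {1,2,5,6,8,9} → only 7 remains.
R9C1 = 2: row 9 has {3,6,8,9}; col 1 has {1,5,9}; box has {3,4,7,9} → only 2 remains.
R9C2 = 5: row 9 has {2,3,6,8,9}; col 2 has {1,2,3,4,6,7,9}; box has {2,3,4,7,9} → only 5 remains.
R9C3 = 1: row 9 has {2,3,5,6,8,9}; col 3 has {2,4,8,9}; box has {2,3,4,5,7,9} → only 1 remains.
R9C6 = 4: row 9 has {1,2,3,5,6,8,9}; col 6 has {1,2,6,8,9}; box has {1,2,5,6,7,8,9} → only 4 remains.
R9C9 = 7: row 9 has {1,2,3,4,5,6,8,9}; col 9 has {1,2,4,5,6,9}; box has {1,2,3,4,5,6,8,9} → only 7 remains.
R6C2 = 8: row 6 has {1,2,4,6,9}; col 2 has {1,2,3,4,5,6,7,9}; box has {1,2,9} → only 8 remains.
R6C9 = 3: row 6 has {1,2,4,6,8,9}; col 9 has {1,2,4,5,6,7,9}; box has {1,2,4,5,6,7,9} → only 3 remains.
R7C3 = 6: row 7 has {1,2,4,5,7,8,9}; col 3 has {1,2,4,8,9}; box has {1,2,3,4,5,7,9} → only 6 remains.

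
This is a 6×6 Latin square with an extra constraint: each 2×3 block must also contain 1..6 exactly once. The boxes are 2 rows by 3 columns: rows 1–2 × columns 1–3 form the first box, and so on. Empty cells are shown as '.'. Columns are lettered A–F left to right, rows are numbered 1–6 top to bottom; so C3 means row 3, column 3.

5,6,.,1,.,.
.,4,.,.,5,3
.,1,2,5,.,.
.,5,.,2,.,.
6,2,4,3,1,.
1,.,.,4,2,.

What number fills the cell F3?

4

C1 = 3: row 1 has {1,5,6}; col 3 has {2,4}; box has {4,5,6} → only 3 remains.
E1 = 4: row 1 has {1,3,5,6}; col 5 has {1,2,5}; box has {1,3,5} → only 4 remains.
F1 = 2: row 1 has {1,3,4,5,6}; col 6 has {3}; box has {1,3,4,5} → only 2 remains.
A2 = 2: row 2 has {3,4,5}; col 1 has {1,5,6}; box has {3,4,5,6} → only 2 remains.
C2 = 1: row 2 has {2,3,4,5}; col 3 has {2,3,4}; box has {2,3,4,5,6} → only 1 remains.
D2 = 6: row 2 has {1,2,3,4,5}; col 4 has {1,2,3,4,5}; box has {1,2,3,4,5} → only 6 remains.
C4 = 6: row 4 has {2,5}; col 3 has {1,2,3,4}; box has {1,2,5} → only 6 remains.
E4 = 3: row 4 has {2,5,6}; col 5 has {1,2,4,5}; box has {2,5} → only 3 remains.
F5 = 5: row 5 has {1,2,3,4,6}; col 6 has {2,3}; box has {1,2,3,4} → only 5 remains.
B6 = 3: row 6 has {1,2,4}; col 2 has {1,2,4,5,6}; box has {1,2,4,6} → only 3 remains.
C6 = 5: row 6 has {1,2,3,4}; col 3 has {1,2,3,4,6}; box has {1,2,3,4,6} → only 5 remains.
F6 = 6: row 6 has {1,2,3,4,5}; col 6 has {2,3,5}; box has {1,2,3,4,5} → only 6 remains.
E3 = 6: row 3 has {1,2,5}; col 5 has {1,2,3,4,5}; box has {2,3,5} → only 6 remains.
F3 = 4: row 3 has {1,2,5,6}; col 6 has {2,3,5,6}; box has {2,3,5,6} → only 4 remains.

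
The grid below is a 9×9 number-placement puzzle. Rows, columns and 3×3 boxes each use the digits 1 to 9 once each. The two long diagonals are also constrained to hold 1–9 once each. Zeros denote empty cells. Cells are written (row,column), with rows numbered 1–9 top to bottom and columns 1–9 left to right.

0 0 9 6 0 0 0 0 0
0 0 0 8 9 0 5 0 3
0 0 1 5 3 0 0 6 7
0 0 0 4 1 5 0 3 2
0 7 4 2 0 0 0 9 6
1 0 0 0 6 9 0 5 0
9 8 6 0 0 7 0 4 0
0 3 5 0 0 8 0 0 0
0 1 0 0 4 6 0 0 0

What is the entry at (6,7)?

4

(4,3) = 8 (sole candidate).
(4,7) = 7 (sole candidate).
(5,5) = 8 (sole candidate).
(5,6) = 3 (sole candidate).
(5,7) = 1 (sole candidate).
(6,2) = 2 (sole candidate).
(6,3) = 3 (sole candidate).
(6,4) = 7 (sole candidate).
(8,5) = 2 (sole candidate).
(8,8) = 7 (sole candidate).
(9,1) = 2 (sole candidate).
(9,3) = 7 (sole candidate).
(9,8) = 8 (sole candidate).
(9,9) = 5 (sole candidate).
(1,1) = 3 (sole candidate).
(1,5) = 7 (sole candidate).
(2,2) = 6 (sole candidate).
(2,3) = 2 (sole candidate).
(2,8) = 1 (sole candidate).
(3,2) = 4 (sole candidate).
(3,6) = 2 (sole candidate).
(3,7) = 9 (sole candidate).
(4,1) = 6 (sole candidate).
(4,2) = 9 (sole candidate).
(5,1) = 5 (sole candidate).
(7,5) = 5 (sole candidate).
(7,7) = 2 (sole candidate).
(7,9) = 1 (sole candidate).
(8,1) = 4 (sole candidate).
(8,7) = 6 (sole candidate).
(8,9) = 9 (sole candidate).
(9,7) = 3 (sole candidate).
(1,2) = 5 (sole candidate).
(1,8) = 2 (sole candidate).
(1,9) = 4 (sole candidate).
(2,1) = 7 (sole candidate).
(2,6) = 4 (sole candidate).
(3,1) = 8 (sole candidate).
(6,9) = 8 (sole candidate).
(7,4) = 3 (sole candidate).
(8,4) = 1 (sole candidate).
(9,4) = 9 (sole candidate).
(1,6) = 1 (sole candidate).
(1,7) = 8 (sole candidate).
(6,7) = 4: row 6 has {1,2,3,5,6,7,8,9}; col 7 has {1,2,3,5,6,7,8,9}; box has {1,2,3,5,6,7,8,9} → only 4 remains.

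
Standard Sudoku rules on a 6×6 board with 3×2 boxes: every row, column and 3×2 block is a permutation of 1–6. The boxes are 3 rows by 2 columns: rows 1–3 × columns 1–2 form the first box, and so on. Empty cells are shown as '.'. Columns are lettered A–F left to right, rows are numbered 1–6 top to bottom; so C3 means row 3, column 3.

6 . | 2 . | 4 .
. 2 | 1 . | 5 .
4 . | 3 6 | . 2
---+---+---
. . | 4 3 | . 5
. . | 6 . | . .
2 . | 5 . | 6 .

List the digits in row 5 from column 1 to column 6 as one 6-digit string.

D1 = 5 (sole candidate).
A2 = 3 (sole candidate).
D2 = 4 (sole candidate).
F2 = 6 (sole candidate).
E3 = 1 (sole candidate).
A4 = 1 (sole candidate).
B4 = 6 (sole candidate).
E4 = 2 (sole candidate).
A5 = 5: row 5 has {6}; col 1 has {1,2,3,4,6}; box has {1,2,6} → only 5 remains.
E5 = 3: row 5 has {5,6}; col 5 has {1,2,4,5,6}; box has {2,5,6} → only 3 remains.
D6 = 1 (sole candidate).
F6 = 4 (sole candidate).
B1 = 1 (sole candidate).
F1 = 3 (sole candidate).
B3 = 5 (sole candidate).
B5 = 4: row 5 has {3,5,6}; col 2 has {1,2,5,6}; box has {1,2,5,6} → only 4 remains.
D5 = 2: row 5 has {3,4,5,6}; col 4 has {1,3,4,5,6}; box has {1,3,4,5,6} → only 2 remains.
F5 = 1: row 5 has {2,3,4,5,6}; col 6 has {2,3,4,5,6}; box has {2,3,4,5,6} → only 1 remains.

546231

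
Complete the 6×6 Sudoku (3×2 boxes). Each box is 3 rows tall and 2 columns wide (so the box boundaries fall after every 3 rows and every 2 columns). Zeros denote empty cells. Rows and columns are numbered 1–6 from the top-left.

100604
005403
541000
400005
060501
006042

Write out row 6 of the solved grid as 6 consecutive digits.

356142

row 2, column 2 = 2 (sole candidate).
row 3, column 6 = 6 (sole candidate).
row 5, column 5 = 3 (sole candidate).
row 6, column 1 = 3: row 6 has {2,4,6}; col 1 has {1,4,5}; box has {4,6} → only 3 remains.
row 6, column 4 = 1: row 6 has {2,3,4,6}; col 4 has {4,5,6}; box has {5,6} → only 1 remains.
row 1, column 2 = 3 (sole candidate).
row 1, column 3 = 2 (sole candidate).
row 1, column 5 = 5 (sole candidate).
row 2, column 1 = 6 (sole candidate).
row 2, column 5 = 1 (sole candidate).
row 3, column 4 = 3 (sole candidate).
row 3, column 5 = 2 (sole candidate).
row 4, column 2 = 1 (sole candidate).
row 4, column 3 = 3 (sole candidate).
row 4, column 4 = 2 (sole candidate).
row 4, column 5 = 6 (sole candidate).
row 5, column 1 = 2 (sole candidate).
row 5, column 3 = 4 (sole candidate).
row 6, column 2 = 5: row 6 has {1,2,3,4,6}; col 2 has {1,2,3,4,6}; box has {1,2,3,4,6} → only 5 remains.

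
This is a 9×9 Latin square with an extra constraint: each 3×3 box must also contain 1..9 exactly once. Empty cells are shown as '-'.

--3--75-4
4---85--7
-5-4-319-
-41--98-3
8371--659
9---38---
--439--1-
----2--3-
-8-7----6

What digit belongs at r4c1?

6

r3c5 = 6: row 3 has {1,3,4,5,9}; col 5 has {2,3,8,9}; box has {3,4,5,7,8} → only 6 remains.
r5c5 = 4: row 5 has {1,3,5,6,7,8,9}; col 5 has {2,3,6,8,9}; box has {1,3,8,9} → only 4 remains.
r5c6 = 2: row 5 has {1,3,4,5,6,7,8,9}; col 6 has {3,5,7,8,9}; box has {1,3,4,8,9} → only 2 remains.
r7c6 = 6: row 7 has {1,3,4,9}; col 6 has {2,3,5,7,8,9}; box has {2,3,7,9} → only 6 remains.
r1c5 = 1: row 1 has {3,4,5,7}; col 5 has {2,3,4,6,8,9}; box has {3,4,5,6,7,8} → only 1 remains.
r9c5 = 5: row 9 has {6,7,8}; col 5 has {1,2,3,4,6,8,9}; box has {2,3,6,7,9} → only 5 remains.
r4c5 = 7: row 4 has {1,3,4,8,9}; col 5 has {1,2,3,4,5,6,8,9}; box has {1,2,3,4,8,9} → only 7 remains.
r4c8 = 2: row 4 has {1,3,4,7,8,9}; col 8 has {1,3,5,9}; box has {3,5,6,8,9} → only 2 remains.
r6c9 = 1: row 6 has {3,8,9}; col 9 has {3,4,6,7,9}; box has {2,3,5,6,8,9} → only 1 remains.
r8c4 = 8: row 8 has {2,3}; col 4 has {1,3,4,7}; box has {2,3,5,6,7,9} → only 8 remains.
r8c9 = 5: row 8 has {2,3,8}; col 9 has {1,3,4,6,7,9}; box has {1,3,6} → only 5 remains.
r9c8 = 4: row 9 has {5,6,7,8}; col 8 has {1,2,3,5,9}; box has {1,3,5,6} → only 4 remains.
r2c8 = 6: row 2 has {4,5,7,8}; col 8 has {1,2,3,4,5,9}; box has {1,4,5,7,9} → only 6 remains.
r6c8 = 7: row 6 has {1,3,8,9}; col 8 has {1,2,3,4,5,6,9}; box has {1,2,3,5,6,8,9} → only 7 remains.
r9c6 = 1: row 9 has {4,5,6,7,8}; col 6 has {2,3,5,6,7,8,9}; box has {2,3,5,6,7,8,9} → only 1 remains.
r1c8 = 8: row 1 has {1,3,4,5,7}; col 8 has {1,2,3,4,5,6,7,9}; box has {1,4,5,6,7,9} → only 8 remains.
r3c9 = 2: row 3 has {1,3,4,5,6,9}; col 9 has {1,3,4,5,6,7,9}; box has {1,4,5,6,7,8,9} → only 2 remains.
r6c7 = 4: row 6 has {1,3,7,8,9}; col 7 has {1,5,6,8}; box has {1,2,3,5,6,7,8,9} → only 4 remains.
r7c9 = 8: row 7 has {1,3,4,6,9}; col 9 has {1,2,3,4,5,6,7,9}; box has {1,3,4,5,6} → only 8 remains.
r8c6 = 4: row 8 has {2,3,5,8}; col 6 has {1,2,3,5,6,7,8,9}; box has {1,2,3,5,6,7,8,9} → only 4 remains.
r2c7 = 3: row 2 has {4,5,6,7,8}; col 7 has {1,4,5,6,8}; box has {1,2,4,5,6,7,8,9} → only 3 remains.
r3c1 = 7: row 3 has {1,2,3,4,5,6,9}; col 1 has {4,8,9}; box has {3,4,5} → only 7 remains.
r3c3 = 8: row 3 has {1,2,3,4,5,6,7,9}; col 3 has {1,3,4,7}; box has {3,4,5,7} → only 8 remains.
r2c2 = 1: in row 2, 1 can only go here (every other open cell in that row sees a 1).
r7c1 = 5: in row 7, 5 can only go here (every other open cell in that row sees a 5).
r4c1 = 6: row 4 has {1,2,3,4,7,8,9}; col 1 has {4,5,7,8,9}; box has {1,3,4,7,8,9} → only 6 remains.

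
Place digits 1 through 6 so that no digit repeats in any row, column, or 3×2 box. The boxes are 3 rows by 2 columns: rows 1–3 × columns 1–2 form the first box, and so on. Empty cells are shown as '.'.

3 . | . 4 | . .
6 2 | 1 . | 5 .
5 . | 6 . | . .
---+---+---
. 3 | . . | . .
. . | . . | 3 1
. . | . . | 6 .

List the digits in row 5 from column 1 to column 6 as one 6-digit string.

row 1, column 2 = 1: row 1 has {3,4}; col 2 has {2,3}; box has {2,3,5,6} → only 1 remains.
row 1, column 5 = 2: row 1 has {1,3,4}; col 5 has {3,5,6}; box has {5} → only 2 remains.
row 1, column 6 = 6: row 1 has {1,2,3,4}; col 6 has {1}; box has {2,5} → only 6 remains.
row 2, column 4 = 3: row 2 has {1,2,5,6}; col 4 has {4}; box has {1,4,6} → only 3 remains.
row 2, column 6 = 4: row 2 has {1,2,3,5,6}; col 6 has {1,6}; box has {2,5,6} → only 4 remains.
row 3, column 2 = 4: row 3 has {5,6}; col 2 has {1,2,3}; box has {1,2,3,5,6} → only 4 remains.
row 3, column 4 = 2: row 3 has {4,5,6}; col 4 has {3,4}; box has {1,3,4,6} → only 2 remains.
row 3, column 5 = 1: row 3 has {2,4,5,6}; col 5 has {2,3,5,6}; box has {2,4,5,6} → only 1 remains.
row 3, column 6 = 3: row 3 has {1,2,4,5,6}; col 6 has {1,4,6}; box has {1,2,4,5,6} → only 3 remains.
row 4, column 5 = 4: row 4 has {3}; col 5 has {1,2,3,5,6}; box has {1,3,6} → only 4 remains.
row 6, column 2 = 5: row 6 has {6}; col 2 has {1,2,3,4}; box has {3} → only 5 remains.
row 6, column 4 = 1: row 6 has {5,6}; col 4 has {2,3,4}; box has {} → only 1 remains.
row 6, column 6 = 2: row 6 has {1,5,6}; col 6 has {1,3,4,6}; box has {1,3,4,6} → only 2 remains.
row 1, column 3 = 5: row 1 has {1,2,3,4,6}; col 3 has {1,6}; box has {1,2,3,4,6} → only 5 remains.
row 4, column 3 = 2: row 4 has {3,4}; col 3 has {1,5,6}; box has {1} → only 2 remains.
row 4, column 6 = 5: row 4 has {2,3,4}; col 6 has {1,2,3,4,6}; box has {1,2,3,4,6} → only 5 remains.
row 5, column 2 = 6: row 5 has {1,3}; col 2 has {1,2,3,4,5}; box has {3,5} → only 6 remains.
row 5, column 3 = 4: row 5 has {1,3,6}; col 3 has {1,2,5,6}; box has {1,2} → only 4 remains.
row 5, column 4 = 5: row 5 has {1,3,4,6}; col 4 has {1,2,3,4}; box has {1,2,4} → only 5 remains.
row 6, column 1 = 4: row 6 has {1,2,5,6}; col 1 has {3,5,6}; box has {3,5,6} → only 4 remains.
row 6, column 3 = 3: row 6 has {1,2,4,5,6}; col 3 has {1,2,4,5,6}; box has {1,2,4,5} → only 3 remains.
row 4, column 1 = 1: row 4 has {2,3,4,5}; col 1 has {3,4,5,6}; box has {3,4,5,6} → only 1 remains.
row 4, column 4 = 6: row 4 has {1,2,3,4,5}; col 4 has {1,2,3,4,5}; box has {1,2,3,4,5} → only 6 remains.
row 5, column 1 = 2: row 5 has {1,3,4,5,6}; col 1 has {1,3,4,5,6}; box has {1,3,4,5,6} → only 2 remains.

264531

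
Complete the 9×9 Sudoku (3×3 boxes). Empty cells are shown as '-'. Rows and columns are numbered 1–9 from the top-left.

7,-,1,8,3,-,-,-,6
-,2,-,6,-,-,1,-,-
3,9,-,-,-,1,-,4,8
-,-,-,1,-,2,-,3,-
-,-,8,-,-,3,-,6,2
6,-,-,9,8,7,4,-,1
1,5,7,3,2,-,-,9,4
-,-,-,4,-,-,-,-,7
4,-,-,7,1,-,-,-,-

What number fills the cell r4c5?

6

r1c2 = 4: row 1 has {1,3,6,7,8}; col 2 has {2,5,9}; box has {1,2,3,7,9} → only 4 remains.
r2c3 = 5: row 2 has {1,2,6}; col 3 has {1,7,8}; box has {1,2,3,4,7,9} → only 5 remains.
r2c8 = 7: row 2 has {1,2,5,6}; col 8 has {3,4,6,9}; box has {1,4,6,8} → only 7 remains.
r3c3 = 6: row 3 has {1,3,4,8,9}; col 3 has {1,5,7,8}; box has {1,2,3,4,5,7,9} → only 6 remains.
r4c2 = 7: row 4 has {1,2,3}; col 2 has {2,4,5,9}; box has {6,8} → only 7 remains.
r5c2 = 1: row 5 has {2,3,6,8}; col 2 has {2,4,5,7,9}; box has {6,7,8} → only 1 remains.
r5c4 = 5: row 5 has {1,2,3,6,8}; col 4 has {1,3,4,6,7,8,9}; box has {1,2,3,7,8,9} → only 5 remains.
r5c5 = 4: row 5 has {1,2,3,5,6,8}; col 5 has {1,2,3,8}; box has {1,2,3,5,7,8,9} → only 4 remains.
r6c2 = 3: row 6 has {1,4,6,7,8,9}; col 2 has {1,2,4,5,7,9}; box has {1,6,7,8} → only 3 remains.
r6c3 = 2: row 6 has {1,3,4,6,7,8,9}; col 3 has {1,5,6,7,8}; box has {1,3,6,7,8} → only 2 remains.
r6c8 = 5: row 6 has {1,2,3,4,6,7,8,9}; col 8 has {3,4,6,7,9}; box has {1,2,3,4,6} → only 5 remains.
r1c8 = 2: row 1 has {1,3,4,6,7,8}; col 8 has {3,4,5,6,7,9}; box has {1,4,6,7,8} → only 2 remains.
r2c1 = 8: row 2 has {1,2,5,6,7}; col 1 has {1,3,4,6,7}; box has {1,2,3,4,5,6,7,9} → only 8 remains.
r2c5 = 9: row 2 has {1,2,5,6,7,8}; col 5 has {1,2,3,4,8}; box has {1,3,6,8} → only 9 remains.
r2c6 = 4: row 2 has {1,2,5,6,7,8,9}; col 6 has {1,2,3,7}; box has {1,3,6,8,9} → only 4 remains.
r2c9 = 3: row 2 has {1,2,4,5,6,7,8,9}; col 9 has {1,2,4,6,7,8}; box has {1,2,4,6,7,8} → only 3 remains.
r3c4 = 2: row 3 has {1,3,4,6,8,9}; col 4 has {1,3,4,5,6,7,8,9}; box has {1,3,4,6,8,9} → only 2 remains.
r3c7 = 5: row 3 has {1,2,3,4,6,8,9}; col 7 has {1,4}; box has {1,2,3,4,6,7,8} → only 5 remains.
r4c5 = 6: row 4 has {1,2,3,7}; col 5 has {1,2,3,4,8,9}; box has {1,2,3,4,5,7,8,9} → only 6 remains.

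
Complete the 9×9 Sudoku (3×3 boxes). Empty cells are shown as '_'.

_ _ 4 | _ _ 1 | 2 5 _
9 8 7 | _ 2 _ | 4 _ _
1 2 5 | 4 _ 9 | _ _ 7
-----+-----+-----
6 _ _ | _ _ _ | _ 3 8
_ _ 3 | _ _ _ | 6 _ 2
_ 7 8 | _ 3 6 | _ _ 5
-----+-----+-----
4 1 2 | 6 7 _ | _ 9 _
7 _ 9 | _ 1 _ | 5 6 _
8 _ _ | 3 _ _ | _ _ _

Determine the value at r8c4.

r1c1 = 3 (sole candidate).
r1c2 = 6 (sole candidate).
r1c5 = 8 (sole candidate).
r1c9 = 9 (sole candidate).
r2c4 = 5 (sole candidate).
r2c6 = 3 (sole candidate).
r2c8 = 1 (sole candidate).
r2c9 = 6 (sole candidate).
r3c5 = 6 (sole candidate).
r3c8 = 8 (sole candidate).
r4c3 = 1 (sole candidate).
r5c1 = 5 (sole candidate).
r6c1 = 2 (sole candidate).
r6c8 = 4 (sole candidate).
r7c9 = 3 (sole candidate).
r8c2 = 3 (sole candidate).
r8c9 = 4 (sole candidate).
r9c2 = 5 (sole candidate).
r9c3 = 6 (sole candidate).
r9c9 = 1 (sole candidate).
r1c4 = 7 (sole candidate).
r3c7 = 3 (sole candidate).
r5c8 = 7 (sole candidate).
r7c7 = 8 (sole candidate).
r9c7 = 7 (sole candidate).
r9c8 = 2 (sole candidate).
r4c7 = 9 (sole candidate).
r6c7 = 1 (sole candidate).
r7c6 = 5 (sole candidate).
r9c6 = 4 (sole candidate).
r4c2 = 4 (sole candidate).
r4c4 = 2 (sole candidate).
r4c5 = 5 (sole candidate).
r4c6 = 7 (sole candidate).
r5c2 = 9 (sole candidate).
r5c5 = 4 (sole candidate).
r5c6 = 8 (sole candidate).
r6c4 = 9 (sole candidate).
r8c4 = 8: row 8 has {1,3,4,5,6,7,9}; col 4 has {2,3,4,5,6,7,9}; box has {1,3,4,5,6,7} → only 8 remains.

8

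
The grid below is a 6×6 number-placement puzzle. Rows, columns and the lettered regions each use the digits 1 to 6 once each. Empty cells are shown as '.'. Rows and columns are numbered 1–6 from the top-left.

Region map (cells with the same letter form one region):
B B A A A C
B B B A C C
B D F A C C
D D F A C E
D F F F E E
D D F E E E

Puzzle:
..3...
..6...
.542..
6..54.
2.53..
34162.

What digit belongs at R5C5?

R3C1 = 1 (sole candidate).
R4C2 = 1 (sole candidate).
R4C3 = 2 (sole candidate).
R4C6 = 3 (sole candidate).
R5C2 = 6 (sole candidate).
R5C5 = 1: row 5 has {2,3,5,6}; col 5 has {2,4}; region has {2,3,6} → only 1 remains.

1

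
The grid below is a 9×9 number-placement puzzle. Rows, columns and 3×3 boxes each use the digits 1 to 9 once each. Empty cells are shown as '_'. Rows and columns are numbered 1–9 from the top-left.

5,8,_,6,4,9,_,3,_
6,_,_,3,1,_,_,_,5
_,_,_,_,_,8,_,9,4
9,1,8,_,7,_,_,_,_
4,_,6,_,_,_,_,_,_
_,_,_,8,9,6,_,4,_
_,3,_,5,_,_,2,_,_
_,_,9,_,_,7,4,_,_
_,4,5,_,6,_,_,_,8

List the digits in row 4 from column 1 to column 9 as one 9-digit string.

918475326

r2c6 = 2: row 2 has {1,3,5,6}; col 6 has {6,7,8,9}; box has {1,3,4,6,8,9} → only 2 remains.
r3c4 = 7: row 3 has {4,8,9}; col 4 has {3,5,6,8}; box has {1,2,3,4,6,8,9} → only 7 remains.
r3c5 = 5: row 3 has {4,7,8,9}; col 5 has {1,4,6,7,9}; box has {1,2,3,4,6,7,8,9} → only 5 remains.
r7c5 = 8: row 7 has {2,3,5}; col 5 has {1,4,5,6,7,9}; box has {5,6,7} → only 8 remains.
r3c2 = 2: row 3 has {4,5,7,8,9}; col 2 has {1,3,4,8}; box has {5,6,8} → only 2 remains.
r8c2 = 6: row 8 has {4,7,9}; col 2 has {1,2,3,4,8}; box has {3,4,5,9} → only 6 remains.
r1c9 = 2: in row 1, 2 can only go here (every other open cell in that row sees a 2).
r2c2 = 9: in row 2, 9 can only go here (every other open cell in that row sees a 9).
r2c3 = 4: in row 2, 4 can only go here (every other open cell in that row sees a 4).
r3c7 = 6: in row 3, 6 can only go here (every other open cell in that row sees a 6).
r7c6 = 4: in row 7, 4 can only go here (every other open cell in that row sees a 4).
r7c9 = 9: in row 7, 9 can only go here (every other open cell in that row sees a 9).
r4c4 = 4: in row 4, 4 can only go here (every other open cell in that row sees a 4).
r4c8 = 2: in row 4, 2 can only go here (every other open cell in that row sees a 2).
r4c9 = 6: in row 4, 6 can only go here (every other open cell in that row sees a 6).
r5c7 = 9: in row 5, 9 can only go here (every other open cell in that row sees a 9).
r5c8 = 8: in row 5, 8 can only go here (every other open cell in that row sees an 8).
r2c8 = 7: row 2 has {1,2,3,4,5,6,9}; col 8 has {2,3,4,8,9}; box has {2,3,4,5,6,9} → only 7 remains.
r9c8 = 1: row 9 has {4,5,6,8}; col 8 has {2,3,4,7,8,9}; box has {2,4,8,9} → only 1 remains.
r1c7 = 1: row 1 has {2,3,4,5,6,8,9}; col 7 has {2,4,6,9}; box has {2,3,4,5,6,7,9} → only 1 remains.
r2c7 = 8: row 2 has {1,2,3,4,5,6,7,9}; col 7 has {1,2,4,6,9}; box has {1,2,3,4,5,6,7,9} → only 8 remains.
r7c8 = 6: row 7 has {2,3,4,5,8,9}; col 8 has {1,2,3,4,7,8,9}; box has {1,2,4,8,9} → only 6 remains.
r8c8 = 5: row 8 has {4,6,7,9}; col 8 has {1,2,3,4,6,7,8,9}; box has {1,2,4,6,8,9} → only 5 remains.
r8c9 = 3: row 8 has {4,5,6,7,9}; col 9 has {2,4,5,6,8,9}; box has {1,2,4,5,6,8,9} → only 3 remains.
r9c6 = 3: row 9 has {1,4,5,6,8}; col 6 has {2,4,6,7,8,9}; box has {4,5,6,7,8} → only 3 remains.
r9c7 = 7: row 9 has {1,3,4,5,6,8}; col 7 has {1,2,4,6,8,9}; box has {1,2,3,4,5,6,8,9} → only 7 remains.
r1c3 = 7: row 1 has {1,2,3,4,5,6,8,9}; col 3 has {4,5,6,8,9}; box has {2,4,5,6,8,9} → only 7 remains.
r4c6 = 5: row 4 has {1,2,4,6,7,8,9}; col 6 has {2,3,4,6,7,8,9}; box has {4,6,7,8,9} → only 5 remains.
r4c7 = 3: row 4 has {1,2,4,5,6,7,8,9}; col 7 has {1,2,4,6,7,8,9}; box has {2,4,6,8,9} → only 3 remains.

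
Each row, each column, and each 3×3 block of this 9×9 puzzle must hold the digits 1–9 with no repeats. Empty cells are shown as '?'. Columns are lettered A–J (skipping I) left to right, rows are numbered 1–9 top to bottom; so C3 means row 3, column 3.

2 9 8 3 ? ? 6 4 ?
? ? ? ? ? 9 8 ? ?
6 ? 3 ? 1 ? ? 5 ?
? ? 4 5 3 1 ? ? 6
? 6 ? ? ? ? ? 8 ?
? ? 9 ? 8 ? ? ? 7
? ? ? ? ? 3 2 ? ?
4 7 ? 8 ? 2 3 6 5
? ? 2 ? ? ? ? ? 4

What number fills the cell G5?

4

J1 = 1: row 1 has {2,3,4,6,8,9}; col 9 has {4,5,6,7}; box has {4,5,6,8} → only 1 remains.
B3 = 4: row 3 has {1,3,5,6}; col 2 has {6,7,9}; box has {2,3,6,8,9} → only 4 remains.
G4 = 9: row 4 has {1,3,4,5,6}; col 7 has {2,3,6,8}; box has {6,7,8} → only 9 remains.
H4 = 2: row 4 has {1,3,4,5,6,9}; col 8 has {4,5,6,8}; box has {6,7,8,9} → only 2 remains.
J5 = 3: row 5 has {6,8}; col 9 has {1,4,5,6,7}; box has {2,6,7,8,9} → only 3 remains.
H6 = 1: row 6 has {7,8,9}; col 8 has {2,4,5,6,8}; box has {2,3,6,7,8,9} → only 1 remains.
C8 = 1: row 8 has {2,3,4,5,6,7,8}; col 3 has {2,3,4,8,9}; box has {2,4,7} → only 1 remains.
E8 = 9: row 8 has {1,2,3,4,5,6,7,8}; col 5 has {1,3,8}; box has {2,3,8} → only 9 remains.
J2 = 2: row 2 has {8,9}; col 9 has {1,3,4,5,6,7}; box has {1,4,5,6,8} → only 2 remains.
G3 = 7: row 3 has {1,3,4,5,6}; col 7 has {2,3,6,8,9}; box has {1,2,4,5,6,8} → only 7 remains.
J3 = 9: row 3 has {1,3,4,5,6,7}; col 9 has {1,2,3,4,5,6,7}; box has {1,2,4,5,6,7,8} → only 9 remains.
B4 = 8: row 4 has {1,2,3,4,5,6,9}; col 2 has {4,6,7,9}; box has {4,6,9} → only 8 remains.
B7 = 5: row 7 has {2,3}; col 2 has {4,6,7,8,9}; box has {1,2,4,7} → only 5 remains.
C7 = 6: row 7 has {2,3,5}; col 3 has {1,2,3,4,8,9}; box has {1,2,4,5,7} → only 6 remains.
J7 = 8: row 7 has {2,3,5,6}; col 9 has {1,2,3,4,5,6,7,9}; box has {2,3,4,5,6} → only 8 remains.
B9 = 3: row 9 has {2,4}; col 2 has {4,5,6,7,8,9}; box has {1,2,4,5,6,7} → only 3 remains.
G9 = 1: row 9 has {2,3,4}; col 7 has {2,3,6,7,8,9}; box has {2,3,4,5,6,8} → only 1 remains.
B2 = 1: row 2 has {2,8,9}; col 2 has {3,4,5,6,7,8,9}; box has {2,3,4,6,8,9} → only 1 remains.
H2 = 3: row 2 has {1,2,8,9}; col 8 has {1,2,4,5,6,8}; box has {1,2,4,5,6,7,8,9} → only 3 remains.
D3 = 2: row 3 has {1,3,4,5,6,7,9}; col 4 has {3,5,8}; box has {1,3,9} → only 2 remains.
F3 = 8: row 3 has {1,2,3,4,5,6,7,9}; col 6 has {1,2,3,9}; box has {1,2,3,9} → only 8 remains.
A4 = 7: row 4 has {1,2,3,4,5,6,8,9}; col 1 has {2,4,6}; box has {4,6,8,9} → only 7 remains.
C5 = 5: row 5 has {3,6,8}; col 3 has {1,2,3,4,6,8,9}; box has {4,6,7,8,9} → only 5 remains.
G5 = 4: row 5 has {3,5,6,8}; col 7 has {1,2,3,6,7,8,9}; box has {1,2,3,6,7,8,9} → only 4 remains.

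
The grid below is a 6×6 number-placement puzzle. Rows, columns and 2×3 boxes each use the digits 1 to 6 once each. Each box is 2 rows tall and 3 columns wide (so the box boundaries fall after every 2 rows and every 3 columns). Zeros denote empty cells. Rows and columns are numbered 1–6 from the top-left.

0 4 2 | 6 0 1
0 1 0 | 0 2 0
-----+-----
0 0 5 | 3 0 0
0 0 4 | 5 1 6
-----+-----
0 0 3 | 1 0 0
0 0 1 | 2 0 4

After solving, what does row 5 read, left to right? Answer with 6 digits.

423165

row 2, column 3 = 6: row 2 has {1,2}; col 3 has {1,2,3,4,5}; box has {1,2,4} → only 6 remains.
row 2, column 4 = 4: row 2 has {1,2,6}; col 4 has {1,2,3,5,6}; box has {1,2,6} → only 4 remains.
row 3, column 5 = 4: row 3 has {3,5}; col 5 has {1,2}; box has {1,3,5,6} → only 4 remains.
row 3, column 6 = 2: row 3 has {3,4,5}; col 6 has {1,4,6}; box has {1,3,4,5,6} → only 2 remains.
row 5, column 6 = 5: row 5 has {1,3}; col 6 has {1,2,4,6}; box has {1,2,4} → only 5 remains.
row 2, column 6 = 3: row 2 has {1,2,4,6}; col 6 has {1,2,4,5,6}; box has {1,2,4,6} → only 3 remains.
row 3, column 2 = 6: row 3 has {2,3,4,5}; col 2 has {1,4}; box has {4,5} → only 6 remains.
row 5, column 2 = 2: row 5 has {1,3,5}; col 2 has {1,4,6}; box has {1,3} → only 2 remains.
row 5, column 5 = 6: row 5 has {1,2,3,5}; col 5 has {1,2,4}; box has {1,2,4,5} → only 6 remains.
row 6, column 2 = 5: row 6 has {1,2,4}; col 2 has {1,2,4,6}; box has {1,2,3} → only 5 remains.
row 6, column 5 = 3: row 6 has {1,2,4,5}; col 5 has {1,2,4,6}; box has {1,2,4,5,6} → only 3 remains.
row 1, column 5 = 5: row 1 has {1,2,4,6}; col 5 has {1,2,3,4,6}; box has {1,2,3,4,6} → only 5 remains.
row 2, column 1 = 5: row 2 has {1,2,3,4,6}; col 1 has {}; box has {1,2,4,6} → only 5 remains.
row 3, column 1 = 1: row 3 has {2,3,4,5,6}; col 1 has {5}; box has {4,5,6} → only 1 remains.
row 4, column 2 = 3: row 4 has {1,4,5,6}; col 2 has {1,2,4,5,6}; box has {1,4,5,6} → only 3 remains.
row 5, column 1 = 4: row 5 has {1,2,3,5,6}; col 1 has {1,5}; box has {1,2,3,5} → only 4 remains.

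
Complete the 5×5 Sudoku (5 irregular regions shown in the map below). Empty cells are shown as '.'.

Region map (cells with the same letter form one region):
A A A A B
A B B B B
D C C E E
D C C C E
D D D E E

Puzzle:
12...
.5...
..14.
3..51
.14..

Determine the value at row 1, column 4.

3

row 1, column 4 = 3: row 1 has {1,2}; col 4 has {4,5}; region has {1,2} → only 3 remains.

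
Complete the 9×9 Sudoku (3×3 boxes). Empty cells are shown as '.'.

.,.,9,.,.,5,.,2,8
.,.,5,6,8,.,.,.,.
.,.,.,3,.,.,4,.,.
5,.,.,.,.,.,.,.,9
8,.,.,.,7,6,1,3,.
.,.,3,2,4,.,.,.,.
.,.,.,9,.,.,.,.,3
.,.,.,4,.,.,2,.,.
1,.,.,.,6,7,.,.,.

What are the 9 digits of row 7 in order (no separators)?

R1C5 = 1 (sole candidate).
R4C5 = 3 (sole candidate).
R5C4 = 5 (sole candidate).
R8C5 = 5 (sole candidate).
R9C4 = 8 (sole candidate).
R1C4 = 7 (sole candidate).
R4C4 = 1 (sole candidate).
R4C6 = 8 (sole candidate).
R6C6 = 9 (sole candidate).
R7C5 = 2: row 7 has {3,9}; col 5 has {1,3,4,5,6,7,8}; box has {4,5,6,7,8,9} → only 2 remains.
R7C6 = 1: row 7 has {2,3,9}; col 6 has {5,6,7,8,9}; box has {2,4,5,6,7,8,9} → only 1 remains.
R8C6 = 3 (sole candidate).
R3C5 = 9 (sole candidate).
R3C6 = 2 (sole candidate).
R2C6 = 4 (sole candidate).
R5C2 = 9 (hidden single in row 5).
R6C2 = 1 (hidden single in row 6).
R9C2 = 3 (hidden single in row 9).
R9C3 = 2 (hidden single in row 9).
R5C3 = 4 (sole candidate).
R5C9 = 2 (sole candidate).
R4C2 = 2 (hidden single in row 4).
R4C8 = 4 (hidden single in row 4).
R2C2 = 7 (sole candidate).
R2C9 = 1 (sole candidate).
R3C1 = 6 (sole candidate).
R3C2 = 8 (sole candidate).
R3C3 = 1 (sole candidate).
R6C1 = 7 (sole candidate).
R7C1 = 4: row 7 has {1,2,3,9}; col 1 has {1,5,6,7,8}; box has {1,2,3} → only 4 remains.
R8C1 = 9 (sole candidate).
R8C2 = 6 (sole candidate).
R8C9 = 7 (sole candidate).
R1C1 = 3 (sole candidate).
R1C2 = 4 (sole candidate).
R1C7 = 6 (sole candidate).
R2C1 = 2 (sole candidate).
R2C8 = 9 (sole candidate).
R3C9 = 5 (sole candidate).
R4C3 = 6 (sole candidate).
R4C7 = 7 (sole candidate).
R6C9 = 6 (sole candidate).
R7C2 = 5: row 7 has {1,2,3,4,9}; col 2 has {1,2,3,4,6,7,8,9}; box has {1,2,3,4,6,9} → only 5 remains.
R7C7 = 8: row 7 has {1,2,3,4,5,9}; col 7 has {1,2,4,6,7}; box has {2,3,7} → only 8 remains.
R7C8 = 6: row 7 has {1,2,3,4,5,8,9}; col 8 has {2,3,4,9}; box has {2,3,7,8} → only 6 remains.
R8C3 = 8 (sole candidate).
R8C8 = 1 (sole candidate).
R9C8 = 5 (sole candidate).
R9C9 = 4 (sole candidate).
R2C7 = 3 (sole candidate).
R3C8 = 7 (sole candidate).
R6C7 = 5 (sole candidate).
R6C8 = 8 (sole candidate).
R7C3 = 7: row 7 has {1,2,3,4,5,6,8,9}; col 3 has {1,2,3,4,5,6,8,9}; box has {1,2,3,4,5,6,8,9} → only 7 remains.

457921863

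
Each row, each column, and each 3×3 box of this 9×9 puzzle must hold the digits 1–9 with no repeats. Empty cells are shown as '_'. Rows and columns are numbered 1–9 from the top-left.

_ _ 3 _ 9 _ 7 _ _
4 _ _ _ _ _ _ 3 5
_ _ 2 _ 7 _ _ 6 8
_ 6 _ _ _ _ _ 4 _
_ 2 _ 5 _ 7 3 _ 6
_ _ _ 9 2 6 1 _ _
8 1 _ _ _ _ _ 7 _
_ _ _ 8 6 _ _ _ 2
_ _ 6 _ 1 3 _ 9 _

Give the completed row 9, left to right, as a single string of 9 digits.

256713894

R2C5 = 8 (sole candidate).
R4C5 = 3 (sole candidate).
R5C5 = 4 (sole candidate).
R5C8 = 8 (sole candidate).
R6C8 = 5 (sole candidate).
R6C9 = 7 (sole candidate).
R7C5 = 5 (sole candidate).
R8C8 = 1 (sole candidate).
R9C9 = 4: row 9 has {1,3,6,9}; col 9 has {2,5,6,7,8}; box has {1,2,7,9} → only 4 remains.
R1C8 = 2 (sole candidate).
R1C9 = 1 (sole candidate).
R2C7 = 9 (sole candidate).
R3C7 = 4 (sole candidate).
R4C4 = 1 (sole candidate).
R4C6 = 8 (sole candidate).
R4C7 = 2 (sole candidate).
R4C9 = 9 (sole candidate).
R6C1 = 3 (sole candidate).
R7C7 = 6 (sole candidate).
R7C9 = 3 (sole candidate).
R8C7 = 5 (sole candidate).
R9C7 = 8: row 9 has {1,3,4,6,9}; col 7 has {1,2,3,4,5,6,7,9}; box has {1,2,3,4,5,6,7,9} → only 8 remains.
R2C2 = 7 (sole candidate).
R2C3 = 1 (sole candidate).
R2C6 = 2 (sole candidate).
R3C4 = 3 (sole candidate).
R5C3 = 9 (sole candidate).
R7C3 = 4 (sole candidate).
R7C4 = 2 (sole candidate).
R7C6 = 9 (sole candidate).
R8C3 = 7 (sole candidate).
R8C6 = 4 (sole candidate).
R9C2 = 5: row 9 has {1,3,4,6,8,9}; col 2 has {1,2,6,7}; box has {1,4,6,7,8} → only 5 remains.
R9C4 = 7: row 9 has {1,3,4,5,6,8,9}; col 4 has {1,2,3,5,8,9}; box has {1,2,3,4,5,6,8,9} → only 7 remains.
R1C2 = 8 (sole candidate).
R1C6 = 5 (sole candidate).
R2C4 = 6 (sole candidate).
R3C2 = 9 (sole candidate).
R3C6 = 1 (sole candidate).
R4C3 = 5 (sole candidate).
R5C1 = 1 (sole candidate).
R6C2 = 4 (sole candidate).
R6C3 = 8 (sole candidate).
R8C1 = 9 (sole candidate).
R8C2 = 3 (sole candidate).
R9C1 = 2: row 9 has {1,3,4,5,6,7,8,9}; col 1 has {1,3,4,8,9}; box has {1,3,4,5,6,7,8,9} → only 2 remains.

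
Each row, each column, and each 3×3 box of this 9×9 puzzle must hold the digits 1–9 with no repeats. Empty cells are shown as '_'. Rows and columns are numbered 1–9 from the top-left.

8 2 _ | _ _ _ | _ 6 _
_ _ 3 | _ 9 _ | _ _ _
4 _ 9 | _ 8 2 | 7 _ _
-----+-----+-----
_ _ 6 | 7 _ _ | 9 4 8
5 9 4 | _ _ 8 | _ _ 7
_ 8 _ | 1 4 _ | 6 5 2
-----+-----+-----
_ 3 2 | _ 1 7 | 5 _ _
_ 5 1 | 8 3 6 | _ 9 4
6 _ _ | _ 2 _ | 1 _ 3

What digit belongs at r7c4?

4

r4c2 = 1: row 4 has {4,6,7,8,9}; col 2 has {2,3,5,8,9}; box has {4,5,6,8,9} → only 1 remains.
r4c5 = 5: row 4 has {1,4,6,7,8,9}; col 5 has {1,2,3,4,8,9}; box has {1,4,7,8} → only 5 remains.
r4c6 = 3: row 4 has {1,4,5,6,7,8,9}; col 6 has {2,6,7,8}; box has {1,4,5,7,8} → only 3 remains.
r5c5 = 6: row 5 has {4,5,7,8,9}; col 5 has {1,2,3,4,5,8,9}; box has {1,3,4,5,7,8} → only 6 remains.
r5c7 = 3: row 5 has {4,5,6,7,8,9}; col 7 has {1,5,6,7,9}; box has {2,4,5,6,7,8,9} → only 3 remains.
r5c8 = 1: row 5 has {3,4,5,6,7,8,9}; col 8 has {4,5,6,9}; box has {2,3,4,5,6,7,8,9} → only 1 remains.
r6c3 = 7: row 6 has {1,2,4,5,6,8}; col 3 has {1,2,3,4,6,9}; box has {1,4,5,6,8,9} → only 7 remains.
r6c6 = 9: row 6 has {1,2,4,5,6,7,8}; col 6 has {2,3,6,7,8}; box has {1,3,4,5,6,7,8} → only 9 remains.
r7c1 = 9: row 7 has {1,2,3,5,7}; col 1 has {4,5,6,8}; box has {1,2,3,5,6} → only 9 remains.
r7c4 = 4: row 7 has {1,2,3,5,7,9}; col 4 has {1,7,8}; box has {1,2,3,6,7,8} → only 4 remains.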